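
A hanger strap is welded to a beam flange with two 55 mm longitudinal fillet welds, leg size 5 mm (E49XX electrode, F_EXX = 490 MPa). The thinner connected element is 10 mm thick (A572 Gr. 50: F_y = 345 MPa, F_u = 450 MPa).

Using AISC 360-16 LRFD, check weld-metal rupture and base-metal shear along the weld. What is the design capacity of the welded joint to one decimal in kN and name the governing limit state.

Weld metal: throat = 0.707×5 = 3.535 mm, L = 2×55 = 110 mm. φR_n = 0.75 × 0.6 × 490 × 3.535 × 110 = 85.7 kN.
Base metal shear (10 mm plate): yield φR_n = 1.0×0.6×345×10×110 = 227.7 kN; rupture φR_n = 0.75×0.6×450×10×110 = 222.8 kN; take 222.8 kN (rupture).
Governing: min(85.7, 222.8) = 85.7 kN → weld metal.

85.7 kN (weld metal governs)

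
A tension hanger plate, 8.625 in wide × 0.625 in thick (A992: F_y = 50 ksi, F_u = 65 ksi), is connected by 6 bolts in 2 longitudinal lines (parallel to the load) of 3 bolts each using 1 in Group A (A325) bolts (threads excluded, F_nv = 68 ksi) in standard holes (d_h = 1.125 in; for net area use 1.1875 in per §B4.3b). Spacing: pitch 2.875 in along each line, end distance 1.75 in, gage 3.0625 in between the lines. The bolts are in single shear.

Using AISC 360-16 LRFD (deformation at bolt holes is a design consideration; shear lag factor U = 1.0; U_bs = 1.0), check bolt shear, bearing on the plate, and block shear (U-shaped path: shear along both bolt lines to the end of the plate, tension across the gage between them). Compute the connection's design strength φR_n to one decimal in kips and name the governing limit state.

222.8 kips (block shear governs)

Bolt shear: A_b = π(1)²/4 = 0.7854 in². φR_n = 0.75 × 68 × 0.7854 × 6 × 1 = 240.3 kips.
Bearing (0.625 in plate, F_u = 65 ksi): end bolts L_c = 1.75 − 1.125/2 = 1.1875, R_n = min(1.2×1.1875×0.625×65, 2.4×1×0.625×65) = 57.891 kips/bolt; interior L_c = 2.875 − 1.125 = 1.75, R_n = 85.313 kips/bolt. φR_n = 0.75 × (2×57.891 + 4×85.313) = 342.8 kips.
Block shear: shear path 2×[1.75+2×2.875] = 2×7.5 in, A_gv = 9.375, A_nv = 2×(7.5 − 2.5×1.1875)×0.625 = 5.6641 in²; tension across gage: (3.0625 − 1×1.1875)×0.625 = 1.1719 in². R_n = min(0.6×65×5.6641, 0.6×50×9.375) + 1.0×65×1.1719 = min(220.9, 281.25) + 76.174 = 297.07 kips. φR_n = 0.75 × 297.07 = 222.8 kips.
Governing: min(240.3, 342.8, 222.8) = 222.8 kips → block shear.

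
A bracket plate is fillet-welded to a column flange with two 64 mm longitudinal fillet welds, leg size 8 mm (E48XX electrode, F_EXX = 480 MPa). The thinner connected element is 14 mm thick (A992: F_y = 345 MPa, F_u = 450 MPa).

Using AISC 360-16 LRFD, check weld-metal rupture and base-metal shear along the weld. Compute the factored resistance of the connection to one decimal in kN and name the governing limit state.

Weld metal: throat = 0.707×8 = 5.656 mm, L = 2×64 = 128 mm. φR_n = 0.75 × 0.6 × 480 × 5.656 × 128 = 156.4 kN.
Base metal shear (14 mm plate): yield φR_n = 1.0×0.6×345×14×128 = 370.9 kN; rupture φR_n = 0.75×0.6×450×14×128 = 362.9 kN; take 362.9 kN (rupture).
Governing: min(156.4, 362.9) = 156.4 kN → weld metal.

156.4 kN (weld metal governs)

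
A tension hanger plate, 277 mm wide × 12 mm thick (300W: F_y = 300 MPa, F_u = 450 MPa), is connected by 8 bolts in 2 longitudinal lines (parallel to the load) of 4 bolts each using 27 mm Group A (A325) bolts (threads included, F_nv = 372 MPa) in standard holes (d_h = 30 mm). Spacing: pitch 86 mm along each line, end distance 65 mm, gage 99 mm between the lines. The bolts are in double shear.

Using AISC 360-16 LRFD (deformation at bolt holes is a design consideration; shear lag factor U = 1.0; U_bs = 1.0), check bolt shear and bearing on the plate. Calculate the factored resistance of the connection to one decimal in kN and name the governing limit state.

Bolt shear: A_b = π(27)²/4 = 572.56 mm². φR_n = 0.75 × 372 × 572.56 × 8 × 2 = 2555.9 kN.
Bearing (12 mm plate, F_u = 450 MPa): end bolts L_c = 65 − 30/2 = 50, R_n = min(1.2×50×12×450, 2.4×27×12×450) = 324 kN/bolt; interior L_c = 86 − 30 = 56, R_n = 349.92 kN/bolt. φR_n = 0.75 × (2×324 + 6×349.92) = 2060.6 kN.
Governing: min(2555.9, 2060.6) = 2060.6 kN → bearing.

2060.6 kN (bearing governs)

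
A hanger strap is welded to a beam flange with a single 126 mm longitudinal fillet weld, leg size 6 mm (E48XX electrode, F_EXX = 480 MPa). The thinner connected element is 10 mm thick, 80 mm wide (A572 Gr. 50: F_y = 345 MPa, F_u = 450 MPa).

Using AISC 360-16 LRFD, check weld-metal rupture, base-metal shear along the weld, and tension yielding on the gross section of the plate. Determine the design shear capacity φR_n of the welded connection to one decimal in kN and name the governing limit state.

115.5 kN (weld metal governs)

Weld metal: throat = 0.707×6 = 4.242 mm, L = 126 mm. φR_n = 0.75 × 0.6 × 480 × 4.242 × 126 = 115.5 kN.
Base metal shear (10 mm plate): yield φR_n = 1.0×0.6×345×10×126 = 260.8 kN; rupture φR_n = 0.75×0.6×450×10×126 = 255.2 kN; take 255.2 kN (rupture).
Tension yield (gross): A_g = 80×10 = 800 mm². φR_n = 0.90 × 345 × 800 = 248.4 kN.
Governing: min(115.5, 255.2, 248.4) = 115.5 kN → weld metal.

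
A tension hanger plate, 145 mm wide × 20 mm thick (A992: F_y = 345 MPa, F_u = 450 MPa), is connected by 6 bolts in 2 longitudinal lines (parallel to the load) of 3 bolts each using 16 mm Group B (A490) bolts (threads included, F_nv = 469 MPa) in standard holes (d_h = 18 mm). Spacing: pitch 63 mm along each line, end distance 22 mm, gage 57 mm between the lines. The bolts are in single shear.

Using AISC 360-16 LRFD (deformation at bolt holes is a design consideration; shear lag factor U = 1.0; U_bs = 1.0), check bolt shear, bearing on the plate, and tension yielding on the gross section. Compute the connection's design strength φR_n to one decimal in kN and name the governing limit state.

424.3 kN (bolt shear governs)

Bolt shear: A_b = π(16)²/4 = 201.06 mm². φR_n = 0.75 × 469 × 201.06 × 6 × 1 = 424.3 kN.
Bearing (20 mm plate, F_u = 450 MPa): end bolts L_c = 22 − 18/2 = 13, R_n = min(1.2×13×20×450, 2.4×16×20×450) = 140.4 kN/bolt; interior L_c = 63 − 18 = 45, R_n = 345.6 kN/bolt. φR_n = 0.75 × (2×140.4 + 4×345.6) = 1247.4 kN.
Tension yield (gross): A_g = 145×20 = 2900 mm². φR_n = 0.90 × 345 × 2900 = 900.5 kN.
Governing: min(424.3, 1247.4, 900.5) = 424.3 kN → bolt shear.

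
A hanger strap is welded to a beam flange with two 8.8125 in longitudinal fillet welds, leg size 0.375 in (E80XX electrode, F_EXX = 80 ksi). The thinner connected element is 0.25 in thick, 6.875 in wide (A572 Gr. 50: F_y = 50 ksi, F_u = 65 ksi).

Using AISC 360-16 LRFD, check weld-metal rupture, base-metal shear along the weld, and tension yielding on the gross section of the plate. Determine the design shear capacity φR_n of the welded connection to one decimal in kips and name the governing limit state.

Weld metal: throat = 0.707×0.375 = 0.26513 in, L = 2×8.8125 = 17.625 in. φR_n = 0.75 × 0.6 × 80 × 0.26513 × 17.625 = 168.2 kips.
Base metal shear (0.25 in plate): yield φR_n = 1.0×0.6×50×0.25×17.625 = 132.2 kips; rupture φR_n = 0.75×0.6×65×0.25×17.625 = 128.9 kips; take 128.9 kips (rupture).
Tension yield (gross): A_g = 6.875×0.25 = 1.7188 in². φR_n = 0.90 × 50 × 1.7188 = 77.3 kips.
Governing: min(168.2, 128.9, 77.3) = 77.3 kips → gross-section yield.

77.3 kips (gross-section yield governs)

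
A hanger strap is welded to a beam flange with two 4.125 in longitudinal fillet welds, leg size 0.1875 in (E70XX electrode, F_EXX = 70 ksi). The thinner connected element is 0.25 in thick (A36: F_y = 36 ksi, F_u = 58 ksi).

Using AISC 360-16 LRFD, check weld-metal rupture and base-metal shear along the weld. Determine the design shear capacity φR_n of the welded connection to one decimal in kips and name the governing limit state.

34.4 kips (weld metal governs)

Weld metal: throat = 0.707×0.1875 = 0.13256 in, L = 2×4.125 = 8.25 in. φR_n = 0.75 × 0.6 × 70 × 0.13256 × 8.25 = 34.4 kips.
Base metal shear (0.25 in plate): yield φR_n = 1.0×0.6×36×0.25×8.25 = 44.6 kips; rupture φR_n = 0.75×0.6×58×0.25×8.25 = 53.8 kips; take 44.6 kips (yield).
Governing: min(34.4, 44.6) = 34.4 kips → weld metal.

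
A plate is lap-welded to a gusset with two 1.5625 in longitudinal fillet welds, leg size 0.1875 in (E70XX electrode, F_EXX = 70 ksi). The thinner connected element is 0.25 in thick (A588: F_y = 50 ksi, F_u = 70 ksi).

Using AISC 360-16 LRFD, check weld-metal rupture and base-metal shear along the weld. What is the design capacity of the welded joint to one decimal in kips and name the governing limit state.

Weld metal: throat = 0.707×0.1875 = 0.13256 in, L = 2×1.5625 = 3.125 in. φR_n = 0.75 × 0.6 × 70 × 0.13256 × 3.125 = 13.0 kips.
Base metal shear (0.25 in plate): yield φR_n = 1.0×0.6×50×0.25×3.125 = 23.4 kips; rupture φR_n = 0.75×0.6×70×0.25×3.125 = 24.6 kips; take 23.4 kips (yield).
Governing: min(13.0, 23.4) = 13.0 kips → weld metal.

13.0 kips (weld metal governs)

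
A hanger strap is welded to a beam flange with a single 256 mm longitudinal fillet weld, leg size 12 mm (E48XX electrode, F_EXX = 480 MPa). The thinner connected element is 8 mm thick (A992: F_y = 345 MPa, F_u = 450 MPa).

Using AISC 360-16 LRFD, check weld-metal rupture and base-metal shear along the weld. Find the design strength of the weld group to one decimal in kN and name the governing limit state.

414.7 kN (base-metal shear governs)

Weld metal: throat = 0.707×12 = 8.484 mm, L = 256 mm. φR_n = 0.75 × 0.6 × 480 × 8.484 × 256 = 469.1 kN.
Base metal shear (8 mm plate): yield φR_n = 1.0×0.6×345×8×256 = 423.9 kN; rupture φR_n = 0.75×0.6×450×8×256 = 414.7 kN; take 414.7 kN (rupture).
Governing: min(469.1, 414.7) = 414.7 kN → base-metal shear.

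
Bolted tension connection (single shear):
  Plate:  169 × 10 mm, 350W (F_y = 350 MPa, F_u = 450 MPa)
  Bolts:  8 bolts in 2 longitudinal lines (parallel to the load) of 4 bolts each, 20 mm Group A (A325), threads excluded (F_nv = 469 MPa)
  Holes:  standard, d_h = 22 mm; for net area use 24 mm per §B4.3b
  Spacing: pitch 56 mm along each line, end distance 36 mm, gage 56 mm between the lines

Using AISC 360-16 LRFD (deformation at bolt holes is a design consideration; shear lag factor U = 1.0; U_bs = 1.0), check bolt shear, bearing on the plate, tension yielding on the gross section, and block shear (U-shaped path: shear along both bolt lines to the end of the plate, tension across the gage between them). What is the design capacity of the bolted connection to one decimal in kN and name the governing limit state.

Bolt shear: A_b = π(20)²/4 = 314.16 mm². φR_n = 0.75 × 469 × 314.16 × 8 × 1 = 884.0 kN.
Bearing (10 mm plate, F_u = 450 MPa): end bolts L_c = 36 − 22/2 = 25, R_n = min(1.2×25×10×450, 2.4×20×10×450) = 135 kN/bolt; interior L_c = 56 − 22 = 34, R_n = 183.6 kN/bolt. φR_n = 0.75 × (2×135 + 6×183.6) = 1028.7 kN.
Tension yield (gross): A_g = 169×10 = 1690 mm². φR_n = 0.90 × 350 × 1690 = 532.4 kN.
Block shear: shear path 2×[36+3×56] = 2×204 mm, A_gv = 4080, A_nv = 2×(204 − 3.5×24)×10 = 2400 mm²; tension across gage: (56 − 1×24)×10 = 320 mm². R_n = min(0.6×450×2400, 0.6×350×4080) + 1.0×450×320 = min(648, 856.8) + 144 = 792 kN. φR_n = 0.75 × 792 = 594.0 kN.
Governing: min(884.0, 1028.7, 532.4, 594.0) = 532.4 kN → gross-section yield.

532.4 kN (gross-section yield governs)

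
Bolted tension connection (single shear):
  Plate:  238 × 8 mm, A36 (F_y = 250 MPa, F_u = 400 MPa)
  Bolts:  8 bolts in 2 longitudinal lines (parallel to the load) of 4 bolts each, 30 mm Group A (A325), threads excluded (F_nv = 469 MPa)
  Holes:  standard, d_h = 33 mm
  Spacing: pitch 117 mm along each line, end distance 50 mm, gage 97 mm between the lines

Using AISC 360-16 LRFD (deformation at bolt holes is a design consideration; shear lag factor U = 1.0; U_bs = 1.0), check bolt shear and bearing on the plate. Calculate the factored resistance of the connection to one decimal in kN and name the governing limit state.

1229.8 kN (bearing governs)

Bolt shear: A_b = π(30)²/4 = 706.86 mm². φR_n = 0.75 × 469 × 706.86 × 8 × 1 = 1989.1 kN.
Bearing (8 mm plate, F_u = 400 MPa): end bolts L_c = 50 − 33/2 = 33.5, R_n = min(1.2×33.5×8×400, 2.4×30×8×400) = 128.64 kN/bolt; interior L_c = 117 − 33 = 84, R_n = 230.4 kN/bolt. φR_n = 0.75 × (2×128.64 + 6×230.4) = 1229.8 kN.
Governing: min(1989.1, 1229.8) = 1229.8 kN → bearing.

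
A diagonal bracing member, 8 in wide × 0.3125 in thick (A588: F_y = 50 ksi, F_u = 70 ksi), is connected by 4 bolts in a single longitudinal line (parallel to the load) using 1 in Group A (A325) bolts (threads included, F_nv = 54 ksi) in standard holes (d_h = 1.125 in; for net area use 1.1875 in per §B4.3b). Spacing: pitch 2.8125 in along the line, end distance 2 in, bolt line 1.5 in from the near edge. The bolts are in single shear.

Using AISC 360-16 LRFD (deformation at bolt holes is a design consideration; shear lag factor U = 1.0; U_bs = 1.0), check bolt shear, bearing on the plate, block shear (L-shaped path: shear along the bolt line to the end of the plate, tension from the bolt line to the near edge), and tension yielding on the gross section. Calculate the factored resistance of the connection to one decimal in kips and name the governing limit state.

Bolt shear: A_b = π(1)²/4 = 0.7854 in². φR_n = 0.75 × 54 × 0.7854 × 4 × 1 = 127.2 kips.
Bearing (0.3125 in plate, F_u = 70 ksi): end bolts L_c = 2 − 1.125/2 = 1.4375, R_n = min(1.2×1.4375×0.3125×70, 2.4×1×0.3125×70) = 37.734 kips/bolt; interior L_c = 2.8125 − 1.125 = 1.6875, R_n = 44.297 kips/bolt. φR_n = 0.75 × (1×37.734 + 3×44.297) = 128.0 kips.
Block shear: shear path 1×[2+3×2.8125] = 1×10.4375 in, A_gv = 3.2617, A_nv = 1×(10.4375 − 3.5×1.1875)×0.3125 = 1.9629 in²; tension to near edge: (1.5 − 0.5×1.1875)×0.3125 = 0.2832 in². R_n = min(0.6×70×1.9629, 0.6×50×3.2617) + 1.0×70×0.2832 = min(82.442, 97.851) + 19.824 = 102.27 kips. φR_n = 0.75 × 102.27 = 76.7 kips.
Tension yield (gross): A_g = 8×0.3125 = 2.5 in². φR_n = 0.90 × 50 × 2.5 = 112.5 kips.
Governing: min(127.2, 128.0, 76.7, 112.5) = 76.7 kips → block shear.

76.7 kips (block shear governs)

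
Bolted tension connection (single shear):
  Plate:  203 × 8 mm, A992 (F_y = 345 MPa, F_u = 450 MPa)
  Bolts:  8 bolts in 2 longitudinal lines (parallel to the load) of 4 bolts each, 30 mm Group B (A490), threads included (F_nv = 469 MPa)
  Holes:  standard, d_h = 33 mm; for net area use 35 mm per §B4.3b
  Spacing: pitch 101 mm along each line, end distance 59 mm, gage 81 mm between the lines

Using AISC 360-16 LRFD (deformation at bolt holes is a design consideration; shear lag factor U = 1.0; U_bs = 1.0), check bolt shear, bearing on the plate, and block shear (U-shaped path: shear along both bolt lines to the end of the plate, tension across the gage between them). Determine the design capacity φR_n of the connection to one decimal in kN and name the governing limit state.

Bolt shear: A_b = π(30)²/4 = 706.86 mm². φR_n = 0.75 × 469 × 706.86 × 8 × 1 = 1989.1 kN.
Bearing (8 mm plate, F_u = 450 MPa): end bolts L_c = 59 − 33/2 = 42.5, R_n = min(1.2×42.5×8×450, 2.4×30×8×450) = 183.6 kN/bolt; interior L_c = 101 − 33 = 68, R_n = 259.2 kN/bolt. φR_n = 0.75 × (2×183.6 + 6×259.2) = 1441.8 kN.
Block shear: shear path 2×[59+3×101] = 2×362 mm, A_gv = 5792, A_nv = 2×(362 − 3.5×35)×8 = 3832 mm²; tension across gage: (81 − 1×35)×8 = 368 mm². R_n = min(0.6×450×3832, 0.6×345×5792) + 1.0×450×368 = min(1034.6, 1198.9) + 165.6 = 1200.2 kN. φR_n = 0.75 × 1200.2 = 900.2 kN.
Governing: min(1989.1, 1441.8, 900.2) = 900.2 kN → block shear.

900.2 kN (block shear governs)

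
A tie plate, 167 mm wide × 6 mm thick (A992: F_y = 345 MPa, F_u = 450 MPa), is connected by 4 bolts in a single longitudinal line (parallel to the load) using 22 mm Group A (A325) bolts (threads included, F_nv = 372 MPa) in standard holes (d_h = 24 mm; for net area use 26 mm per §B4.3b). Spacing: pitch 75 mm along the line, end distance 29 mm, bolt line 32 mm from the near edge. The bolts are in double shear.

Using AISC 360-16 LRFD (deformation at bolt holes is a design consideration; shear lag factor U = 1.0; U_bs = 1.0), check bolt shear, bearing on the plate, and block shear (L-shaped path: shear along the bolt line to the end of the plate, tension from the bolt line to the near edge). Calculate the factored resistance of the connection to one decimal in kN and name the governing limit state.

Bolt shear: A_b = π(22)²/4 = 380.13 mm². φR_n = 0.75 × 372 × 380.13 × 4 × 2 = 848.5 kN.
Bearing (6 mm plate, F_u = 450 MPa): end bolts L_c = 29 − 24/2 = 17, R_n = min(1.2×17×6×450, 2.4×22×6×450) = 55.08 kN/bolt; interior L_c = 75 − 24 = 51, R_n = 142.56 kN/bolt. φR_n = 0.75 × (1×55.08 + 3×142.56) = 362.1 kN.
Block shear: shear path 1×[29+3×75] = 1×254 mm, A_gv = 1524, A_nv = 1×(254 − 3.5×26)×6 = 978 mm²; tension to near edge: (32 − 0.5×26)×6 = 114 mm². R_n = min(0.6×450×978, 0.6×345×1524) + 1.0×450×114 = min(264.06, 315.47) + 51.3 = 315.36 kN. φR_n = 0.75 × 315.36 = 236.5 kN.
Governing: min(848.5, 362.1, 236.5) = 236.5 kN → block shear.

236.5 kN (block shear governs)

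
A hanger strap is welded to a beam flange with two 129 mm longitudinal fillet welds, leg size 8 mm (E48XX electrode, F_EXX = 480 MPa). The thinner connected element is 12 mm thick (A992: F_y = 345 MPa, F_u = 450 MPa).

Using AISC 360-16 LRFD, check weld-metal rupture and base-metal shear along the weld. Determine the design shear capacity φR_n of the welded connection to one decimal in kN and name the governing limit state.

Weld metal: throat = 0.707×8 = 5.656 mm, L = 2×129 = 258 mm. φR_n = 0.75 × 0.6 × 480 × 5.656 × 258 = 315.2 kN.
Base metal shear (12 mm plate): yield φR_n = 1.0×0.6×345×12×258 = 640.9 kN; rupture φR_n = 0.75×0.6×450×12×258 = 626.9 kN; take 626.9 kN (rupture).
Governing: min(315.2, 626.9) = 315.2 kN → weld metal.

315.2 kN (weld metal governs)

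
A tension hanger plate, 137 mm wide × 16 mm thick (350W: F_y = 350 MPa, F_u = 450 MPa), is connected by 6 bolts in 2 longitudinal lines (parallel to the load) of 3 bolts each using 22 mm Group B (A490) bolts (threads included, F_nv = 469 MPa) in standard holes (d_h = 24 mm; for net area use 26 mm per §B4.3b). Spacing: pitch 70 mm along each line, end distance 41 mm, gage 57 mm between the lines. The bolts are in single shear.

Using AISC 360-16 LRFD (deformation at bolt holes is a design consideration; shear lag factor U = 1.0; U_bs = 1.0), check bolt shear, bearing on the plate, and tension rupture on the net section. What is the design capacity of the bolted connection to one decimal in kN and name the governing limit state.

Bolt shear: A_b = π(22)²/4 = 380.13 mm². φR_n = 0.75 × 469 × 380.13 × 6 × 1 = 802.3 kN.
Bearing (16 mm plate, F_u = 450 MPa): end bolts L_c = 41 − 24/2 = 29, R_n = min(1.2×29×16×450, 2.4×22×16×450) = 250.56 kN/bolt; interior L_c = 70 − 24 = 46, R_n = 380.16 kN/bolt. φR_n = 0.75 × (2×250.56 + 4×380.16) = 1516.3 kN.
Tension rupture (net): A_n = (137 − 2×26)×16 = 1360 mm² (U = 1.0, A_e = A_n). φR_n = 0.75 × 450 × 1360 = 459.0 kN.
Governing: min(802.3, 1516.3, 459.0) = 459.0 kN → net-section rupture.

459.0 kN (net-section rupture governs)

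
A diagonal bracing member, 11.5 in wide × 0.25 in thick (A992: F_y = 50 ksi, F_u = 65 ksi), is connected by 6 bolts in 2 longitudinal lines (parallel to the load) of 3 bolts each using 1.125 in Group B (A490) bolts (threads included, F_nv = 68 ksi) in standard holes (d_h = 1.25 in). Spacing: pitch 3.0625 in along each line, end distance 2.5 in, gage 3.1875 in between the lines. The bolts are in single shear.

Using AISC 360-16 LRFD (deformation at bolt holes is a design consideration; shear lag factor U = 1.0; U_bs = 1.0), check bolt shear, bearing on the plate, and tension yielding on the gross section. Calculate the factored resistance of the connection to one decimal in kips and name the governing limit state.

129.4 kips (gross-section yield governs)

Bolt shear: A_b = π(1.125)²/4 = 0.99402 in². φR_n = 0.75 × 68 × 0.99402 × 6 × 1 = 304.2 kips.
Bearing (0.25 in plate, F_u = 65 ksi): end bolts L_c = 2.5 − 1.25/2 = 1.875, R_n = min(1.2×1.875×0.25×65, 2.4×1.125×0.25×65) = 36.563 kips/bolt; interior L_c = 3.0625 − 1.25 = 1.8125, R_n = 35.344 kips/bolt. φR_n = 0.75 × (2×36.563 + 4×35.344) = 160.9 kips.
Tension yield (gross): A_g = 11.5×0.25 = 2.875 in². φR_n = 0.90 × 50 × 2.875 = 129.4 kips.
Governing: min(304.2, 160.9, 129.4) = 129.4 kips → gross-section yield.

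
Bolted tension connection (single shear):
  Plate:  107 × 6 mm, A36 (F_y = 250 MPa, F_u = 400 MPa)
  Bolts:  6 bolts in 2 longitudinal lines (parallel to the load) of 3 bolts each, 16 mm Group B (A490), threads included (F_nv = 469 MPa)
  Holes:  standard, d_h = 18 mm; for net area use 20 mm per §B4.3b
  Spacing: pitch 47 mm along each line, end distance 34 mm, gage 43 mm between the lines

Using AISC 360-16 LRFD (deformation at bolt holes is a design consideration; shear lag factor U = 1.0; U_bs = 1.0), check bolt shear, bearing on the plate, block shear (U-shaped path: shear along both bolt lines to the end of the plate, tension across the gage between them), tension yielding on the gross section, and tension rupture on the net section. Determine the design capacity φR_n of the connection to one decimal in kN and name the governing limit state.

Bolt shear: A_b = π(16)²/4 = 201.06 mm². φR_n = 0.75 × 469 × 201.06 × 6 × 1 = 424.3 kN.
Bearing (6 mm plate, F_u = 400 MPa): end bolts L_c = 34 − 18/2 = 25, R_n = min(1.2×25×6×400, 2.4×16×6×400) = 72 kN/bolt; interior L_c = 47 − 18 = 29, R_n = 83.52 kN/bolt. φR_n = 0.75 × (2×72 + 4×83.52) = 358.6 kN.
Block shear: shear path 2×[34+2×47] = 2×128 mm, A_gv = 1536, A_nv = 2×(128 − 2.5×20)×6 = 936 mm²; tension across gage: (43 − 1×20)×6 = 138 mm². R_n = min(0.6×400×936, 0.6×250×1536) + 1.0×400×138 = min(224.64, 230.4) + 55.2 = 279.84 kN. φR_n = 0.75 × 279.84 = 209.9 kN.
Tension yield (gross): A_g = 107×6 = 642 mm². φR_n = 0.90 × 250 × 642 = 144.5 kN.
Tension rupture (net): A_n = (107 − 2×20)×6 = 402 mm² (U = 1.0, A_e = A_n). φR_n = 0.75 × 400 × 402 = 120.6 kN.
Governing: min(424.3, 358.6, 209.9, 144.5, 120.6) = 120.6 kN → net-section rupture.

120.6 kN (net-section rupture governs)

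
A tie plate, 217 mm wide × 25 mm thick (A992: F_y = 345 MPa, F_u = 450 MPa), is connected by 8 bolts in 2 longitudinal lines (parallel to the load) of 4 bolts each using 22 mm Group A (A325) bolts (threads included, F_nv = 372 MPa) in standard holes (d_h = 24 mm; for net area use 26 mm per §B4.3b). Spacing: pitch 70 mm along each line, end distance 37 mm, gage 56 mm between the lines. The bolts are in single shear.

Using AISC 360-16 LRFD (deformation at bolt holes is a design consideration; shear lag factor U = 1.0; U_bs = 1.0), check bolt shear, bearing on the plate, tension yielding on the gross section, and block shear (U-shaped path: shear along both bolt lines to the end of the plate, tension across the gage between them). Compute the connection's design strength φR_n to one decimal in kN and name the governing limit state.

848.5 kN (bolt shear governs)

Bolt shear: A_b = π(22)²/4 = 380.13 mm². φR_n = 0.75 × 372 × 380.13 × 8 × 1 = 848.5 kN.
Bearing (25 mm plate, F_u = 450 MPa): end bolts L_c = 37 − 24/2 = 25, R_n = min(1.2×25×25×450, 2.4×22×25×450) = 337.5 kN/bolt; interior L_c = 70 − 24 = 46, R_n = 594 kN/bolt. φR_n = 0.75 × (2×337.5 + 6×594) = 3179.3 kN.
Tension yield (gross): A_g = 217×25 = 5425 mm². φR_n = 0.90 × 345 × 5425 = 1684.5 kN.
Block shear: shear path 2×[37+3×70] = 2×247 mm, A_gv = 12350, A_nv = 2×(247 − 3.5×26)×25 = 7800 mm²; tension across gage: (56 − 1×26)×25 = 750 mm². R_n = min(0.6×450×7800, 0.6×345×12350) + 1.0×450×750 = min(2106, 2556.5) + 337.5 = 2443.5 kN. φR_n = 0.75 × 2443.5 = 1832.6 kN.
Governing: min(848.5, 3179.3, 1684.5, 1832.6) = 848.5 kN → bolt shear.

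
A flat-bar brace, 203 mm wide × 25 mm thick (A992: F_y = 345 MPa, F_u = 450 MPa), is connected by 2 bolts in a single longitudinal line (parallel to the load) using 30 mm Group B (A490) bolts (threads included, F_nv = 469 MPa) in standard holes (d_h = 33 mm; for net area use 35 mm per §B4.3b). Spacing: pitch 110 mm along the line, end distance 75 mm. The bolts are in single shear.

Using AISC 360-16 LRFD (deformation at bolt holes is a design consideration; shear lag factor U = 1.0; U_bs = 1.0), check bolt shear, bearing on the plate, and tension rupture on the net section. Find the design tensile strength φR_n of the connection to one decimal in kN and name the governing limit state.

Bolt shear: A_b = π(30)²/4 = 706.86 mm². φR_n = 0.75 × 469 × 706.86 × 2 × 1 = 497.3 kN.
Bearing (25 mm plate, F_u = 450 MPa): end bolts L_c = 75 − 33/2 = 58.5, R_n = min(1.2×58.5×25×450, 2.4×30×25×450) = 789.75 kN/bolt; interior L_c = 110 − 33 = 77, R_n = 810 kN/bolt. φR_n = 0.75 × (1×789.75 + 1×810) = 1199.8 kN.
Tension rupture (net): A_n = (203 − 1×35)×25 = 4200 mm² (U = 1.0, A_e = A_n). φR_n = 0.75 × 450 × 4200 = 1417.5 kN.
Governing: min(497.3, 1199.8, 1417.5) = 497.3 kN → bolt shear.

497.3 kN (bolt shear governs)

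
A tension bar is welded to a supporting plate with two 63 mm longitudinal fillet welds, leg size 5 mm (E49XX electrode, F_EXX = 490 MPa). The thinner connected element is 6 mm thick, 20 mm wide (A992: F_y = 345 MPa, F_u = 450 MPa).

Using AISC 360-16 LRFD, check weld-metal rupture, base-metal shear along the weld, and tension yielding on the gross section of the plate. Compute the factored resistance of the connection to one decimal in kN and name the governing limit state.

37.3 kN (gross-section yield governs)

Weld metal: throat = 0.707×5 = 3.535 mm, L = 2×63 = 126 mm. φR_n = 0.75 × 0.6 × 490 × 3.535 × 126 = 98.2 kN.
Base metal shear (6 mm plate): yield φR_n = 1.0×0.6×345×6×126 = 156.5 kN; rupture φR_n = 0.75×0.6×450×6×126 = 153.1 kN; take 153.1 kN (rupture).
Tension yield (gross): A_g = 20×6 = 120 mm². φR_n = 0.90 × 345 × 120 = 37.3 kN.
Governing: min(98.2, 153.1, 37.3) = 37.3 kN → gross-section yield.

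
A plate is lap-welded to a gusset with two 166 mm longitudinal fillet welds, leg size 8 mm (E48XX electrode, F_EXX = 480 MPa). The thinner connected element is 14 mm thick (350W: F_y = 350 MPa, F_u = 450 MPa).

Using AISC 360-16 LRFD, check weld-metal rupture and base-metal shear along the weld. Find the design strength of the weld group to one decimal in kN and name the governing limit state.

405.6 kN (weld metal governs)

Weld metal: throat = 0.707×8 = 5.656 mm, L = 2×166 = 332 mm. φR_n = 0.75 × 0.6 × 480 × 5.656 × 332 = 405.6 kN.
Base metal shear (14 mm plate): yield φR_n = 1.0×0.6×350×14×332 = 976.1 kN; rupture φR_n = 0.75×0.6×450×14×332 = 941.2 kN; take 941.2 kN (rupture).
Governing: min(405.6, 941.2) = 405.6 kN → weld metal.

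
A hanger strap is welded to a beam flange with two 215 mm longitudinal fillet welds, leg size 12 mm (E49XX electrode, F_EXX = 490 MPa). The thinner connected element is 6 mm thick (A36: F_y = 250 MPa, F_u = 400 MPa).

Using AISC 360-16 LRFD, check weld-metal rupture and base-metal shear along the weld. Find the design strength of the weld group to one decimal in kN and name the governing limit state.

Weld metal: throat = 0.707×12 = 8.484 mm, L = 2×215 = 430 mm. φR_n = 0.75 × 0.6 × 490 × 8.484 × 430 = 804.4 kN.
Base metal shear (6 mm plate): yield φR_n = 1.0×0.6×250×6×430 = 387.0 kN; rupture φR_n = 0.75×0.6×400×6×430 = 464.4 kN; take 387.0 kN (yield).
Governing: min(804.4, 387.0) = 387.0 kN → base-metal shear.

387.0 kN (base-metal shear governs)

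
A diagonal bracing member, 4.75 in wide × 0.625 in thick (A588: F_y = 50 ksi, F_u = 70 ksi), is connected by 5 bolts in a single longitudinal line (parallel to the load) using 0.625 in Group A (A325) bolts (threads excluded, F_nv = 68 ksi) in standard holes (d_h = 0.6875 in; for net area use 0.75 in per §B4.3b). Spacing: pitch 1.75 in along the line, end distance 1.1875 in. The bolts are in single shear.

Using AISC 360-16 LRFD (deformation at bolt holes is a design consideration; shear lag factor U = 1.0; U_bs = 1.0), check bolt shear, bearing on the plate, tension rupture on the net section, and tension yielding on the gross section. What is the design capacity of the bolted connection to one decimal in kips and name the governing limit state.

78.2 kips (bolt shear governs)

Bolt shear: A_b = π(0.625)²/4 = 0.3068 in². φR_n = 0.75 × 68 × 0.3068 × 5 × 1 = 78.2 kips.
Bearing (0.625 in plate, F_u = 70 ksi): end bolts L_c = 1.1875 − 0.6875/2 = 0.84375, R_n = min(1.2×0.84375×0.625×70, 2.4×0.625×0.625×70) = 44.297 kips/bolt; interior L_c = 1.75 − 0.6875 = 1.0625, R_n = 55.781 kips/bolt. φR_n = 0.75 × (1×44.297 + 4×55.781) = 200.6 kips.
Tension rupture (net): A_n = (4.75 − 1×0.75)×0.625 = 2.5 in² (U = 1.0, A_e = A_n). φR_n = 0.75 × 70 × 2.5 = 131.3 kips.
Tension yield (gross): A_g = 4.75×0.625 = 2.9688 in². φR_n = 0.90 × 50 × 2.9688 = 133.6 kips.
Governing: min(78.2, 200.6, 131.3, 133.6) = 78.2 kips → bolt shear.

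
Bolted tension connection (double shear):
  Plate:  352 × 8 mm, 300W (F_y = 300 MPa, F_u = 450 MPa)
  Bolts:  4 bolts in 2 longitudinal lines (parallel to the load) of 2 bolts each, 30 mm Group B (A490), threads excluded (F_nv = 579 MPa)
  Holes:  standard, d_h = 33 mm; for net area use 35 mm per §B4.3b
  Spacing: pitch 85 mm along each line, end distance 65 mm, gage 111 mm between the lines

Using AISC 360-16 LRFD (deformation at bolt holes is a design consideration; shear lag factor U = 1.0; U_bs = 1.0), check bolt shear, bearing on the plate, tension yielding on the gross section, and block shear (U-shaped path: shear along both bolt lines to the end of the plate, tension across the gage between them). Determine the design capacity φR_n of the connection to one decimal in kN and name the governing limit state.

521.1 kN (block shear governs)

Bolt shear: A_b = π(30)²/4 = 706.86 mm². φR_n = 0.75 × 579 × 706.86 × 4 × 2 = 2455.6 kN.
Bearing (8 mm plate, F_u = 450 MPa): end bolts L_c = 65 − 33/2 = 48.5, R_n = min(1.2×48.5×8×450, 2.4×30×8×450) = 209.52 kN/bolt; interior L_c = 85 − 33 = 52, R_n = 224.64 kN/bolt. φR_n = 0.75 × (2×209.52 + 2×224.64) = 651.2 kN.
Tension yield (gross): A_g = 352×8 = 2816 mm². φR_n = 0.90 × 300 × 2816 = 760.3 kN.
Block shear: shear path 2×[65+1×85] = 2×150 mm, A_gv = 2400, A_nv = 2×(150 − 1.5×35)×8 = 1560 mm²; tension across gage: (111 − 1×35)×8 = 608 mm². R_n = min(0.6×450×1560, 0.6×300×2400) + 1.0×450×608 = min(421.2, 432) + 273.6 = 694.8 kN. φR_n = 0.75 × 694.8 = 521.1 kN.
Governing: min(2455.6, 651.2, 760.3, 521.1) = 521.1 kN → block shear.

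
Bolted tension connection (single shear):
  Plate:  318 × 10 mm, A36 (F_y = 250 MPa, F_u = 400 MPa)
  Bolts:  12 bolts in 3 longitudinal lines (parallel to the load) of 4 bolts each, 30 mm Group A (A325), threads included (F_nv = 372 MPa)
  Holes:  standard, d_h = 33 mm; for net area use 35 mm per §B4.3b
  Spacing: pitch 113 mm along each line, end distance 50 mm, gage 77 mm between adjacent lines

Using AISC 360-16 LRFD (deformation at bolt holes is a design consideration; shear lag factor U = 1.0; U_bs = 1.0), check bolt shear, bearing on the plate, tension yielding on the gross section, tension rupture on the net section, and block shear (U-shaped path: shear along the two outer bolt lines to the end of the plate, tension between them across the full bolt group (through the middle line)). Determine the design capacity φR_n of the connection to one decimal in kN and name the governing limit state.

639.0 kN (net-section rupture governs)

Bolt shear: A_b = π(30)²/4 = 706.86 mm². φR_n = 0.75 × 372 × 706.86 × 12 × 1 = 2366.6 kN.
Bearing (10 mm plate, F_u = 400 MPa): end bolts L_c = 50 − 33/2 = 33.5, R_n = min(1.2×33.5×10×400, 2.4×30×10×400) = 160.8 kN/bolt; interior L_c = 113 − 33 = 80, R_n = 288 kN/bolt. φR_n = 0.75 × (3×160.8 + 9×288) = 2305.8 kN.
Tension yield (gross): A_g = 318×10 = 3180 mm². φR_n = 0.90 × 250 × 3180 = 715.5 kN.
Tension rupture (net): A_n = (318 − 3×35)×10 = 2130 mm² (U = 1.0, A_e = A_n). φR_n = 0.75 × 400 × 2130 = 639.0 kN.
Block shear: shear path 2×[50+3×113] = 2×389 mm, A_gv = 7780, A_nv = 2×(389 − 3.5×35)×10 = 5330 mm²; tension across gage: (154 − 2×35)×10 = 840 mm². R_n = min(0.6×400×5330, 0.6×250×7780) + 1.0×400×840 = min(1279.2, 1167) + 336 = 1503 kN. φR_n = 0.75 × 1503 = 1127.3 kN.
Governing: min(2366.6, 2305.8, 715.5, 639.0, 1127.3) = 639.0 kN → net-section rupture.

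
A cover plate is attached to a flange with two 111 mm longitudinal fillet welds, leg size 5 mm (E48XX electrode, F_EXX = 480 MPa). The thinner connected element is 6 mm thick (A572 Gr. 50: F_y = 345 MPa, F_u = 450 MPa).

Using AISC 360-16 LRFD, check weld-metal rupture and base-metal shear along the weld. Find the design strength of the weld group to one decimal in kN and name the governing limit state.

Weld metal: throat = 0.707×5 = 3.535 mm, L = 2×111 = 222 mm. φR_n = 0.75 × 0.6 × 480 × 3.535 × 222 = 169.5 kN.
Base metal shear (6 mm plate): yield φR_n = 1.0×0.6×345×6×222 = 275.7 kN; rupture φR_n = 0.75×0.6×450×6×222 = 269.7 kN; take 269.7 kN (rupture).
Governing: min(169.5, 269.7) = 169.5 kN → weld metal.

169.5 kN (weld metal governs)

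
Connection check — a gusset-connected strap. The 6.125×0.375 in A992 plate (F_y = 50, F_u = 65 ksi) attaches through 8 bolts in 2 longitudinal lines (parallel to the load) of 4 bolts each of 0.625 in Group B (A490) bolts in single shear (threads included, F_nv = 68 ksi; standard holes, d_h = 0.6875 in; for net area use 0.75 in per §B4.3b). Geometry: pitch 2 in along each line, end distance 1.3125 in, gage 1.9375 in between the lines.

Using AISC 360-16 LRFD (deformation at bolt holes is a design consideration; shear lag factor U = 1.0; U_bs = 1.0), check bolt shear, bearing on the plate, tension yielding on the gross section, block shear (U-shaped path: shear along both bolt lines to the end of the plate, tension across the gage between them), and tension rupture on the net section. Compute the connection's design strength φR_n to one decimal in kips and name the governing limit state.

84.6 kips (net-section rupture governs)

Bolt shear: A_b = π(0.625)²/4 = 0.3068 in². φR_n = 0.75 × 68 × 0.3068 × 8 × 1 = 125.2 kips.
Bearing (0.375 in plate, F_u = 65 ksi): end bolts L_c = 1.3125 − 0.6875/2 = 0.96875, R_n = min(1.2×0.96875×0.375×65, 2.4×0.625×0.375×65) = 28.336 kips/bolt; interior L_c = 2 − 0.6875 = 1.3125, R_n = 36.563 kips/bolt. φR_n = 0.75 × (2×28.336 + 6×36.563) = 207.0 kips.
Tension yield (gross): A_g = 6.125×0.375 = 2.2969 in². φR_n = 0.90 × 50 × 2.2969 = 103.4 kips.
Block shear: shear path 2×[1.3125+3×2] = 2×7.3125 in, A_gv = 5.4844, A_nv = 2×(7.3125 − 3.5×0.75)×0.375 = 3.5156 in²; tension across gage: (1.9375 − 1×0.75)×0.375 = 0.44531 in². R_n = min(0.6×65×3.5156, 0.6×50×5.4844) + 1.0×65×0.44531 = min(137.11, 164.53) + 28.945 = 166.06 kips. φR_n = 0.75 × 166.06 = 124.5 kips.
Tension rupture (net): A_n = (6.125 − 2×0.75)×0.375 = 1.7344 in² (U = 1.0, A_e = A_n). φR_n = 0.75 × 65 × 1.7344 = 84.6 kips.
Governing: min(125.2, 207.0, 103.4, 124.5, 84.6) = 84.6 kips → net-section rupture.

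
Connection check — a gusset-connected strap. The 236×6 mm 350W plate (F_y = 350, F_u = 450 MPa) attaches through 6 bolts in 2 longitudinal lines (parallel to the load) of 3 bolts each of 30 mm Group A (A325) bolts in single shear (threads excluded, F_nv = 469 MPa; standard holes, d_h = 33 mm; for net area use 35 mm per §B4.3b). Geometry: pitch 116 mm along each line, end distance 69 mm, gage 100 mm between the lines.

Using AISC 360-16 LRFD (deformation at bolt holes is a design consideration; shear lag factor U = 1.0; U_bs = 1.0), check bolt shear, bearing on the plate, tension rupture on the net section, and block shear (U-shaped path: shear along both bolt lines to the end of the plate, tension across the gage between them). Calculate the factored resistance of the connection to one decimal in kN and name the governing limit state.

336.2 kN (net-section rupture governs)

Bolt shear: A_b = π(30)²/4 = 706.86 mm². φR_n = 0.75 × 469 × 706.86 × 6 × 1 = 1491.8 kN.
Bearing (6 mm plate, F_u = 450 MPa): end bolts L_c = 69 − 33/2 = 52.5, R_n = min(1.2×52.5×6×450, 2.4×30×6×450) = 170.1 kN/bolt; interior L_c = 116 − 33 = 83, R_n = 194.4 kN/bolt. φR_n = 0.75 × (2×170.1 + 4×194.4) = 838.4 kN.
Tension rupture (net): A_n = (236 − 2×35)×6 = 996 mm² (U = 1.0, A_e = A_n). φR_n = 0.75 × 450 × 996 = 336.2 kN.
Block shear: shear path 2×[69+2×116] = 2×301 mm, A_gv = 3612, A_nv = 2×(301 − 2.5×35)×6 = 2562 mm²; tension across gage: (100 − 1×35)×6 = 390 mm². R_n = min(0.6×450×2562, 0.6×350×3612) + 1.0×450×390 = min(691.74, 758.52) + 175.5 = 867.24 kN. φR_n = 0.75 × 867.24 = 650.4 kN.
Governing: min(1491.8, 838.4, 336.2, 650.4) = 336.2 kN → net-section rupture.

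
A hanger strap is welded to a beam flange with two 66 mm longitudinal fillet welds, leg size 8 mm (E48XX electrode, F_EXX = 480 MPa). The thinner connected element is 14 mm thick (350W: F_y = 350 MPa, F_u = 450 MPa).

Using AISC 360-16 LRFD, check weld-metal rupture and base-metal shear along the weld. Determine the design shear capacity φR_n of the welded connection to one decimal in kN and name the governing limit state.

161.3 kN (weld metal governs)

Weld metal: throat = 0.707×8 = 5.656 mm, L = 2×66 = 132 mm. φR_n = 0.75 × 0.6 × 480 × 5.656 × 132 = 161.3 kN.
Base metal shear (14 mm plate): yield φR_n = 1.0×0.6×350×14×132 = 388.1 kN; rupture φR_n = 0.75×0.6×450×14×132 = 374.2 kN; take 374.2 kN (rupture).
Governing: min(161.3, 374.2) = 161.3 kN → weld metal.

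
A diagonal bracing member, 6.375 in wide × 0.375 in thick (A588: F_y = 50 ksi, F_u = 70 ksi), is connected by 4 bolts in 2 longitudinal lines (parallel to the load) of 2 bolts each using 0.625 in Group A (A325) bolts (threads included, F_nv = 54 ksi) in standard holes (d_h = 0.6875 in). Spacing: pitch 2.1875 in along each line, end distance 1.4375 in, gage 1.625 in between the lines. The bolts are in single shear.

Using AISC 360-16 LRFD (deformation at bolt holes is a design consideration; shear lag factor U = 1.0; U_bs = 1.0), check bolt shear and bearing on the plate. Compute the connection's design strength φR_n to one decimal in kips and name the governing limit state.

49.7 kips (bolt shear governs)

Bolt shear: A_b = π(0.625)²/4 = 0.3068 in². φR_n = 0.75 × 54 × 0.3068 × 4 × 1 = 49.7 kips.
Bearing (0.375 in plate, F_u = 70 ksi): end bolts L_c = 1.4375 − 0.6875/2 = 1.09375, R_n = min(1.2×1.09375×0.375×70, 2.4×0.625×0.375×70) = 34.453 kips/bolt; interior L_c = 2.1875 − 0.6875 = 1.5, R_n = 39.375 kips/bolt. φR_n = 0.75 × (2×34.453 + 2×39.375) = 110.7 kips.
Governing: min(49.7, 110.7) = 49.7 kips → bolt shear.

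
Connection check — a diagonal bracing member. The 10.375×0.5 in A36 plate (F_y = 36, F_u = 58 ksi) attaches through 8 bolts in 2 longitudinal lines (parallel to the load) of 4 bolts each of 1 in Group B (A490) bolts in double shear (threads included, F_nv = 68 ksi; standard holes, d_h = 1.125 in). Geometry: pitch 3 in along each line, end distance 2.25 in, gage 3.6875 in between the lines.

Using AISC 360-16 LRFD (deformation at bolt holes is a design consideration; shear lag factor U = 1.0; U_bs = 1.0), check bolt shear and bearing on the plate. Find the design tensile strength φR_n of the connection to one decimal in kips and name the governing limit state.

Bolt shear: A_b = π(1)²/4 = 0.7854 in². φR_n = 0.75 × 68 × 0.7854 × 8 × 2 = 640.9 kips.
Bearing (0.5 in plate, F_u = 58 ksi): end bolts L_c = 2.25 − 1.125/2 = 1.6875, R_n = min(1.2×1.6875×0.5×58, 2.4×1×0.5×58) = 58.725 kips/bolt; interior L_c = 3 − 1.125 = 1.875, R_n = 65.25 kips/bolt. φR_n = 0.75 × (2×58.725 + 6×65.25) = 381.7 kips.
Governing: min(640.9, 381.7) = 381.7 kips → bearing.

381.7 kips (bearing governs)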